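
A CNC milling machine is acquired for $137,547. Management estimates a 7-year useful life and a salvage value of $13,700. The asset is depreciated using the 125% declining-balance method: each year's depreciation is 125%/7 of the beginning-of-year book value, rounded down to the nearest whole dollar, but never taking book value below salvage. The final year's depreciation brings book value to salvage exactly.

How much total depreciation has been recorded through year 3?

Depreciable base = $137,547 − $13,700 = $123,847.
Year 1: ⌊$137,547 × 125%/7⌋ = $24,561. Book value $112,986.
Year 2: ⌊$112,986 × 125%/7⌋ = $20,176. Book value $92,810.
Year 3: ⌊$92,810 × 125%/7⌋ = $16,573. Book value $76,237.
Accumulated through year 3 = $137,547 − $76,237 = $61,310.

$61,310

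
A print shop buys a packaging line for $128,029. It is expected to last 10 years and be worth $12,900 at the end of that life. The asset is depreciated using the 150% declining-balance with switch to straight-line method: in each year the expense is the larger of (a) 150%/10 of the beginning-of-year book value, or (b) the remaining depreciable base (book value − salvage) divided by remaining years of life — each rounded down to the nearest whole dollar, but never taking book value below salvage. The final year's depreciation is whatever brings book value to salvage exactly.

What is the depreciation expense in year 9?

Depreciable base = $128,029 − $12,900 = $115,129.
Year 1: DB = ⌊$128,029 × 150%/10⌋ = $19,204; SL = ⌊$115,129/10⌋ = $11,512 → take DB $19,204. Book value $108,825.
Year 2: DB = ⌊$108,825 × 150%/10⌋ = $16,323; SL = ⌊$95,925/9⌋ = $10,658 → take DB $16,323. Book value $92,502.
Year 3: DB = ⌊$92,502 × 150%/10⌋ = $13,875; SL = ⌊$79,602/8⌋ = $9,950 → take DB $13,875. Book value $78,627.
Year 4: DB = ⌊$78,627 × 150%/10⌋ = $11,794; SL = ⌊$65,727/7⌋ = $9,389 → take DB $11,794. Book value $66,833.
Year 5: DB = ⌊$66,833 × 150%/10⌋ = $10,024; SL = ⌊$53,933/6⌋ = $8,988 → take DB $10,024. Book value $56,809.
Year 6: DB = ⌊$56,809 × 150%/10⌋ = $8,521; SL = ⌊$43,909/5⌋ = $8,781 → take SL $8,781. Book value $48,028.
Year 7: DB = ⌊$48,028 × 150%/10⌋ = $7,204; SL = ⌊$35,128/4⌋ = $8,782 → take SL $8,782. Book value $39,246.
Year 8: DB = ⌊$39,246 × 150%/10⌋ = $5,886; SL = ⌊$26,346/3⌋ = $8,782 → take SL $8,782. Book value $30,464.
Year 9: DB = ⌊$30,464 × 150%/10⌋ = $4,569; SL = ⌊$17,564/2⌋ = $8,782 → take SL $8,782. Book value $21,682.

$8,782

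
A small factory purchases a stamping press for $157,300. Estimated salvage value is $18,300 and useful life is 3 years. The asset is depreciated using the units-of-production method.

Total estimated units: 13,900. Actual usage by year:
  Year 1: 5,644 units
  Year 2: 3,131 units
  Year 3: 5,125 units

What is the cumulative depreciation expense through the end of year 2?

Depreciable base = $157,300 − $18,300 = $139,000.
Rate = $139,000 / 13,900 units = $10 per unit.
Year 1: 5,644 × $10 = $56,440. Book value $100,860.
Year 2: 3,131 × $10 = $31,310. Book value $69,550.
Accumulated through year 2 = $157,300 − $69,550 = $87,750.

$87,750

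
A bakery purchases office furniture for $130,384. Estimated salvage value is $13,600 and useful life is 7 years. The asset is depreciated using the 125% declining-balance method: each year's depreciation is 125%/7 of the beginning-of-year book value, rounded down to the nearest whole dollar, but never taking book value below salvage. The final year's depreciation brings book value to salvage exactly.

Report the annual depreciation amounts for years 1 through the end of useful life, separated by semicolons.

Depreciable base = $130,384 − $13,600 = $116,784.
Year 1: ⌊$130,384 × 125%/7⌋ = $23,282. Book value $107,102.
Year 2: ⌊$107,102 × 125%/7⌋ = $19,125. Book value $87,977.
Year 3: ⌊$87,977 × 125%/7⌋ = $15,710. Book value $72,267.
Year 4: ⌊$72,267 × 125%/7⌋ = $12,904. Book value $59,363.
Year 5: ⌊$59,363 × 125%/7⌋ = $10,600. Book value $48,763.
Year 6: ⌊$48,763 × 125%/7⌋ = $8,707. Book value $40,056.
Year 7 (final): $40,056 − $13,600 = $26,456. Book value $13,600.

$23,282; $19,125; $15,710; $12,904; $10,600; $8,707; $26,456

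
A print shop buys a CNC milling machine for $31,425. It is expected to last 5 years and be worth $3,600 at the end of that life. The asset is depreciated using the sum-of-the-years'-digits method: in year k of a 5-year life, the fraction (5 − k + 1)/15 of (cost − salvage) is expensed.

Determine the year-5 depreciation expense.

Depreciable base = $31,425 − $3,600 = $27,825.
Sum of the years' digits = 5+4+3+2+1 = 15.
Year 1: $27,825 × 5/15 = $9,275. Book value $22,150.
Year 2: $27,825 × 4/15 = $7,420. Book value $14,730.
Year 3: $27,825 × 3/15 = $5,565. Book value $9,165.
Year 4: $27,825 × 2/15 = $3,710. Book value $5,455.
Year 5: $27,825 × 1/15 = $1,855. Book value $3,600.

$1,855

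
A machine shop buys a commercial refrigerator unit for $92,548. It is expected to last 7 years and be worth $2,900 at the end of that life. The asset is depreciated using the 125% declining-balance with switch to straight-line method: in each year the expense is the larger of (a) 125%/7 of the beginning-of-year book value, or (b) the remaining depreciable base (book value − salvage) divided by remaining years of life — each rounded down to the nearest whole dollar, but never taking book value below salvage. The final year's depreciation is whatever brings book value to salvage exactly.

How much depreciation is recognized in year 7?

Depreciable base = $92,548 − $2,900 = $89,648.
Year 1: DB = ⌊$92,548 × 125%/7⌋ = $16,526; SL = ⌊$89,648/7⌋ = $12,806 → take DB $16,526. Book value $76,022.
Year 2: DB = ⌊$76,022 × 125%/7⌋ = $13,575; SL = ⌊$73,122/6⌋ = $12,187 → take DB $13,575. Book value $62,447.
Year 3: DB = ⌊$62,447 × 125%/7⌋ = $11,151; SL = ⌊$59,547/5⌋ = $11,909 → take SL $11,909. Book value $50,538.
Year 4: DB = ⌊$50,538 × 125%/7⌋ = $9,024; SL = ⌊$47,638/4⌋ = $11,909 → take SL $11,909. Book value $38,629.
Year 5: DB = ⌊$38,629 × 125%/7⌋ = $6,898; SL = ⌊$35,729/3⌋ = $11,909 → take SL $11,909. Book value $26,720.
Year 6: DB = ⌊$26,720 × 125%/7⌋ = $4,771; SL = ⌊$23,820/2⌋ = $11,910 → take SL $11,910. Book value $14,810.
Year 7 (final): $14,810 − $2,900 = $11,910. Book value $2,900.

$11,910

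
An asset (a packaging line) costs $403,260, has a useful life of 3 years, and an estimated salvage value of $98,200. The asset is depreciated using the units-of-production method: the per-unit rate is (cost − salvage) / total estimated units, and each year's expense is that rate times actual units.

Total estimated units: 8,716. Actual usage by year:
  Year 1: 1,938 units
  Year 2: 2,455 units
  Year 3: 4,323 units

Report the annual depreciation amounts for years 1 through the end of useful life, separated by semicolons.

$67,830; $85,925; $151,305

Depreciable base = $403,260 − $98,200 = $305,060.
Rate = $305,060 / 8,716 units = $35 per unit.
Year 1: 1,938 × $35 = $67,830. Book value $335,430.
Year 2: 2,455 × $35 = $85,925. Book value $249,505.
Year 3: 4,323 × $35 = $151,305. Book value $98,200.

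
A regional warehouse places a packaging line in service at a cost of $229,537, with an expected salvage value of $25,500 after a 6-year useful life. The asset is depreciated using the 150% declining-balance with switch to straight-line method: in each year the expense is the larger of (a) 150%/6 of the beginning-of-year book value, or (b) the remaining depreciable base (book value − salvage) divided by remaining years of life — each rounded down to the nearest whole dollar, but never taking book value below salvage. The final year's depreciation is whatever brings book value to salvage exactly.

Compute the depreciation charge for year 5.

Depreciable base = $229,537 − $25,500 = $204,037.
Year 1: DB = ⌊$229,537 × 150%/6⌋ = $57,384; SL = ⌊$204,037/6⌋ = $34,006 → take DB $57,384. Book value $172,153.
Year 2: DB = ⌊$172,153 × 150%/6⌋ = $43,038; SL = ⌊$146,653/5⌋ = $29,330 → take DB $43,038. Book value $129,115.
Year 3: DB = ⌊$129,115 × 150%/6⌋ = $32,278; SL = ⌊$103,615/4⌋ = $25,903 → take DB $32,278. Book value $96,837.
Year 4: DB = ⌊$96,837 × 150%/6⌋ = $24,209; SL = ⌊$71,337/3⌋ = $23,779 → take DB $24,209. Book value $72,628.
Year 5: DB = ⌊$72,628 × 150%/6⌋ = $18,157; SL = ⌊$47,128/2⌋ = $23,564 → take SL $23,564. Book value $49,064.

$23,564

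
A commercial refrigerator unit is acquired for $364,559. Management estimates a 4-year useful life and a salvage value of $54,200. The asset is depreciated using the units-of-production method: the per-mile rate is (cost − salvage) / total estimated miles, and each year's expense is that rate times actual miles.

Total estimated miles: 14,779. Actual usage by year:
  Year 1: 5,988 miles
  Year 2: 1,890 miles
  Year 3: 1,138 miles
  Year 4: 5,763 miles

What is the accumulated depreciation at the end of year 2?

Depreciable base = $364,559 − $54,200 = $310,359.
Rate = $310,359 / 14,779 miles = $21 per mile.
Year 1: 5,988 × $21 = $125,748. Book value $238,811.
Year 2: 1,890 × $21 = $39,690. Book value $199,121.
Accumulated through year 2 = $364,559 − $199,121 = $165,438.

$165,438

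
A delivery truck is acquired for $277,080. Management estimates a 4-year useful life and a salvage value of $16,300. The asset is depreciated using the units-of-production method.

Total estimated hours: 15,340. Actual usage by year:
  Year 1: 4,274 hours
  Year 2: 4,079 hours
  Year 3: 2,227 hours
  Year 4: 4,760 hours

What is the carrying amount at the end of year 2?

Depreciable base = $277,080 − $16,300 = $260,780.
Rate = $260,780 / 15,340 hours = $17 per hour.
Year 1: 4,274 × $17 = $72,658. Book value $204,422.
Year 2: 4,079 × $17 = $69,343. Book value $135,079.

$135,079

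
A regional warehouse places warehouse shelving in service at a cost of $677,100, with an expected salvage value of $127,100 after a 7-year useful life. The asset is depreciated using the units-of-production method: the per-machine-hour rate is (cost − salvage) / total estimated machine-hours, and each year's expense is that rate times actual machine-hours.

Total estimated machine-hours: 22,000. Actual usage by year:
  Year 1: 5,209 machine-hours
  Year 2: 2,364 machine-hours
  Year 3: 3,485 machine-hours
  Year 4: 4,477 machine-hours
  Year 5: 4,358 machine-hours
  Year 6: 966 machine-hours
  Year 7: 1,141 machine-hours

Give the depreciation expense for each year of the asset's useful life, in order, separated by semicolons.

$130,225; $59,100; $87,125; $111,925; $108,950; $24,150; $28,525

Depreciable base = $677,100 − $127,100 = $550,000.
Rate = $550,000 / 22,000 machine-hours = $25 per machine-hour.
Year 1: 5,209 × $25 = $130,225. Book value $546,875.
Year 2: 2,364 × $25 = $59,100. Book value $487,775.
Year 3: 3,485 × $25 = $87,125. Book value $400,650.
Year 4: 4,477 × $25 = $111,925. Book value $288,725.
Year 5: 4,358 × $25 = $108,950. Book value $179,775.
Year 6: 966 × $25 = $24,150. Book value $155,625.
Year 7: 1,141 × $25 = $28,525. Book value $127,100.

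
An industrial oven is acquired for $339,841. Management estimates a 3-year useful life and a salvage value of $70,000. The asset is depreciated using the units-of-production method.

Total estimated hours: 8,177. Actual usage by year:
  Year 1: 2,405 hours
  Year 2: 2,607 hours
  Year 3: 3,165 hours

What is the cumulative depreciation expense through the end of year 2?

Depreciable base = $339,841 − $70,000 = $269,841.
Rate = $269,841 / 8,177 hours = $33 per hour.
Year 1: 2,405 × $33 = $79,365. Book value $260,476.
Year 2: 2,607 × $33 = $86,031. Book value $174,445.
Accumulated through year 2 = $339,841 − $174,445 = $165,396.

$165,396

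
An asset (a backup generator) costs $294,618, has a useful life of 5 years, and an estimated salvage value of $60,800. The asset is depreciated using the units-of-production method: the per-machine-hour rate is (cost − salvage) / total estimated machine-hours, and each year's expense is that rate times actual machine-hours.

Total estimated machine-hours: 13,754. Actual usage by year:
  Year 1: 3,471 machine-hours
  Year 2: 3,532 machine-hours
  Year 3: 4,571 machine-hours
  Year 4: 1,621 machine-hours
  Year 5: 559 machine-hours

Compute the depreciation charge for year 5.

$9,503

Depreciable base = $294,618 − $60,800 = $233,818.
Rate = $233,818 / 13,754 machine-hours = $17 per machine-hour.
Year 1: 3,471 × $17 = $59,007. Book value $235,611.
Year 2: 3,532 × $17 = $60,044. Book value $175,567.
Year 3: 4,571 × $17 = $77,707. Book value $97,860.
Year 4: 1,621 × $17 = $27,557. Book value $70,303.
Year 5: 559 × $17 = $9,503. Book value $60,800.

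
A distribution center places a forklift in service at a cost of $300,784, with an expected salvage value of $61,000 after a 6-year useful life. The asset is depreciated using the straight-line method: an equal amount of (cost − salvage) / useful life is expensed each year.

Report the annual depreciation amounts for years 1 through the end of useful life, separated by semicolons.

Depreciable base = $300,784 − $61,000 = $239,784.
Annual expense = $239,784 / 6 = $39,964.
End of year 1: book value $260,820.
End of year 2: book value $220,856.
End of year 3: book value $180,892.
End of year 4: book value $140,928.
End of year 5: book value $100,964.
End of year 6: book value $61,000.

$39,964; $39,964; $39,964; $39,964; $39,964; $39,964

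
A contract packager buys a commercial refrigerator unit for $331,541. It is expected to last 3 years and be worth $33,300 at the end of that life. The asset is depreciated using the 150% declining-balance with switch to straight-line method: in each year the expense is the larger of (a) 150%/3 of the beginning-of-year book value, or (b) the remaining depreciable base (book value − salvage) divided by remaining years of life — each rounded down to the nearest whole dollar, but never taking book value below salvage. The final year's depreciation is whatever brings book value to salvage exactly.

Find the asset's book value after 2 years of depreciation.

Depreciable base = $331,541 − $33,300 = $298,241.
Year 1: DB = ⌊$331,541 × 150%/3⌋ = $165,770; SL = ⌊$298,241/3⌋ = $99,413 → take DB $165,770. Book value $165,771.
Year 2: DB = ⌊$165,771 × 150%/3⌋ = $82,885; SL = ⌊$132,471/2⌋ = $66,235 → take DB $82,885. Book value $82,886.

$82,886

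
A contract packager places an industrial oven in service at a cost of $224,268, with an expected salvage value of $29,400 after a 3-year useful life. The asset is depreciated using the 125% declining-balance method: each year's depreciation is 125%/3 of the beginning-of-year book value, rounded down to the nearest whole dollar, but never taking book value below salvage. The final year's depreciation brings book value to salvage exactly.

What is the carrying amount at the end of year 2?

$76,314

Depreciable base = $224,268 − $29,400 = $194,868.
Year 1: ⌊$224,268 × 125%/3⌋ = $93,445. Book value $130,823.
Year 2: ⌊$130,823 × 125%/3⌋ = $54,509. Book value $76,314.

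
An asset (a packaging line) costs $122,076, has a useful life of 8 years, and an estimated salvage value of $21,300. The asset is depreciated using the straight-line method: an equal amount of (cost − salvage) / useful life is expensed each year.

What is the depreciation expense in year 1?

Depreciable base = $122,076 − $21,300 = $100,776.
Annual expense = $100,776 / 8 = $12,597.

$12,597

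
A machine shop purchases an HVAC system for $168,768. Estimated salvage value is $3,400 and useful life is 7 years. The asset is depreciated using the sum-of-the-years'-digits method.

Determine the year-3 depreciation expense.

$29,530

Depreciable base = $168,768 − $3,400 = $165,368.
Sum of the years' digits = 7+6+5+4+3+2+1 = 28.
Year 1: $165,368 × 7/28 = $41,342. Book value $127,426.
Year 2: $165,368 × 6/28 = $35,436. Book value $91,990.
Year 3: $165,368 × 5/28 = $29,530. Book value $62,460.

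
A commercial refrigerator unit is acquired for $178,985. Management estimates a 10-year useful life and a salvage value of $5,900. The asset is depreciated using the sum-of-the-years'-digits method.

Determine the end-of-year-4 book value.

$71,987

Depreciable base = $178,985 − $5,900 = $173,085.
Sum of the years' digits = 10+9+8+7+6+5+4+3+2+1 = 55.
Year 1: $173,085 × 10/55 = $31,470. Book value $147,515.
Year 2: $173,085 × 9/55 = $28,323. Book value $119,192.
Year 3: $173,085 × 8/55 = $25,176. Book value $94,016.
Year 4: $173,085 × 7/55 = $22,029. Book value $71,987.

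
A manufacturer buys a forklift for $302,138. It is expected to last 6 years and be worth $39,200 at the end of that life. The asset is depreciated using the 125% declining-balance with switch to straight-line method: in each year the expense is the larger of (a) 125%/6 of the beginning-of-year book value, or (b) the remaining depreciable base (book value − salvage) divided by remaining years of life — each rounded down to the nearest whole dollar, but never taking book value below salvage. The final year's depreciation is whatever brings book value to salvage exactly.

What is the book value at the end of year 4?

Depreciable base = $302,138 − $39,200 = $262,938.
Year 1: DB = ⌊$302,138 × 125%/6⌋ = $62,945; SL = ⌊$262,938/6⌋ = $43,823 → take DB $62,945. Book value $239,193.
Year 2: DB = ⌊$239,193 × 125%/6⌋ = $49,831; SL = ⌊$199,993/5⌋ = $39,998 → take DB $49,831. Book value $189,362.
Year 3: DB = ⌊$189,362 × 125%/6⌋ = $39,450; SL = ⌊$150,162/4⌋ = $37,540 → take DB $39,450. Book value $149,912.
Year 4: DB = ⌊$149,912 × 125%/6⌋ = $31,231; SL = ⌊$110,712/3⌋ = $36,904 → take SL $36,904. Book value $113,008.

$113,008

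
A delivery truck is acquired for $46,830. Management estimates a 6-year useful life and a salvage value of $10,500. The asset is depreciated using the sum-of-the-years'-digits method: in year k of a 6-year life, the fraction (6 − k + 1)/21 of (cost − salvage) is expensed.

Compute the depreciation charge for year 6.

Depreciable base = $46,830 − $10,500 = $36,330.
Sum of the years' digits = 6+5+4+3+2+1 = 21.
Year 1: $36,330 × 6/21 = $10,380. Book value $36,450.
Year 2: $36,330 × 5/21 = $8,650. Book value $27,800.
Year 3: $36,330 × 4/21 = $6,920. Book value $20,880.
Year 4: $36,330 × 3/21 = $5,190. Book value $15,690.
Year 5: $36,330 × 2/21 = $3,460. Book value $12,230.
Year 6: $36,330 × 1/21 = $1,730. Book value $10,500.

$1,730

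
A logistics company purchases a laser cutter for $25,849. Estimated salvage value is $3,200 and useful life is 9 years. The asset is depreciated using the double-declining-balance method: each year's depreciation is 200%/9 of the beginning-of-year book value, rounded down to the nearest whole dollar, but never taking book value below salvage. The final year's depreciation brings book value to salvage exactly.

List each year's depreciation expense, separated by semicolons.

Depreciable base = $25,849 − $3,200 = $22,649.
Year 1: ⌊$25,849 × 200%/9⌋ = $5,744. Book value $20,105.
Year 2: ⌊$20,105 × 200%/9⌋ = $4,467. Book value $15,638.
Year 3: ⌊$15,638 × 200%/9⌋ = $3,475. Book value $12,163.
Year 4: ⌊$12,163 × 200%/9⌋ = $2,702. Book value $9,461.
Year 5: ⌊$9,461 × 200%/9⌋ = $2,102. Book value $7,359.
Year 6: ⌊$7,359 × 200%/9⌋ = $1,635. Book value $5,724.
Year 7: ⌊$5,724 × 200%/9⌋ = $1,272. Book value $4,452.
Year 8: ⌊$4,452 × 200%/9⌋ = $989. Book value $3,463.
Year 9 (final): $3,463 − $3,200 = $263. Book value $3,200.

$5,744; $4,467; $3,475; $2,702; $2,102; $1,635; $1,272; $989; $263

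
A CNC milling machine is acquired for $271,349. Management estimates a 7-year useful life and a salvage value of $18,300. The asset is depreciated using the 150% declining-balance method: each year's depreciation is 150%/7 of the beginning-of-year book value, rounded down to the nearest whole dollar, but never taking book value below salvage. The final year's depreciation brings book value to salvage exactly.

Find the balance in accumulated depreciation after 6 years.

Depreciable base = $271,349 − $18,300 = $253,049.
Year 1: ⌊$271,349 × 150%/7⌋ = $58,146. Book value $213,203.
Year 2: ⌊$213,203 × 150%/7⌋ = $45,686. Book value $167,517.
Year 3: ⌊$167,517 × 150%/7⌋ = $35,896. Book value $131,621.
Year 4: ⌊$131,621 × 150%/7⌋ = $28,204. Book value $103,417.
Year 5: ⌊$103,417 × 150%/7⌋ = $22,160. Book value $81,257.
Year 6: ⌊$81,257 × 150%/7⌋ = $17,412. Book value $63,845.
Accumulated through year 6 = $271,349 − $63,845 = $207,504.

$207,504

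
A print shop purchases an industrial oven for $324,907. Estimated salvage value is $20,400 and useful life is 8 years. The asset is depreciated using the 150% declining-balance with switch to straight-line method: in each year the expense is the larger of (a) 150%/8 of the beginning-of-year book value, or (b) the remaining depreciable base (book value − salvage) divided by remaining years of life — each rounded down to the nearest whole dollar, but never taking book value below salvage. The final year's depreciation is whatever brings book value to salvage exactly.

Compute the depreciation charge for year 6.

Depreciable base = $324,907 − $20,400 = $304,507.
Year 1: DB = ⌊$324,907 × 150%/8⌋ = $60,920; SL = ⌊$304,507/8⌋ = $38,063 → take DB $60,920. Book value $263,987.
Year 2: DB = ⌊$263,987 × 150%/8⌋ = $49,497; SL = ⌊$243,587/7⌋ = $34,798 → take DB $49,497. Book value $214,490.
Year 3: DB = ⌊$214,490 × 150%/8⌋ = $40,216; SL = ⌊$194,090/6⌋ = $32,348 → take DB $40,216. Book value $174,274.
Year 4: DB = ⌊$174,274 × 150%/8⌋ = $32,676; SL = ⌊$153,874/5⌋ = $30,774 → take DB $32,676. Book value $141,598.
Year 5: DB = ⌊$141,598 × 150%/8⌋ = $26,549; SL = ⌊$121,198/4⌋ = $30,299 → take SL $30,299. Book value $111,299.
Year 6: DB = ⌊$111,299 × 150%/8⌋ = $20,868; SL = ⌊$90,899/3⌋ = $30,299 → take SL $30,299. Book value $81,000.

$30,299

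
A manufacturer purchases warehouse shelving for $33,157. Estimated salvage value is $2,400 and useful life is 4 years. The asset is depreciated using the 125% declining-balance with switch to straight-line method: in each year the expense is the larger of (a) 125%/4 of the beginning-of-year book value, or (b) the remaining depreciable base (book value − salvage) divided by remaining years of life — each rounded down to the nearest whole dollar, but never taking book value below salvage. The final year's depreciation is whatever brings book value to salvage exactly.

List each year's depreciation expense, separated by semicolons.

Depreciable base = $33,157 − $2,400 = $30,757.
Year 1: DB = ⌊$33,157 × 125%/4⌋ = $10,361; SL = ⌊$30,757/4⌋ = $7,689 → take DB $10,361. Book value $22,796.
Year 2: DB = ⌊$22,796 × 125%/4⌋ = $7,123; SL = ⌊$20,396/3⌋ = $6,798 → take DB $7,123. Book value $15,673.
Year 3: DB = ⌊$15,673 × 125%/4⌋ = $4,897; SL = ⌊$13,273/2⌋ = $6,636 → take SL $6,636. Book value $9,037.
Year 4 (final): $9,037 − $2,400 = $6,637. Book value $2,400.

$10,361; $7,123; $6,636; $6,637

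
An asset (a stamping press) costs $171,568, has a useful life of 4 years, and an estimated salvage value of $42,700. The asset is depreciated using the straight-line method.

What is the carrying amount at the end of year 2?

Depreciable base = $171,568 − $42,700 = $128,868.
Annual expense = $128,868 / 4 = $32,217.
End of year 1: book value $139,351.
End of year 2: book value $107,134.

$107,134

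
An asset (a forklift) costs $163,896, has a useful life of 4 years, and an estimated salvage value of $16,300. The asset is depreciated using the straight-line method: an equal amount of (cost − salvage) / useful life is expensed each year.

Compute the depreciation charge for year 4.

Depreciable base = $163,896 − $16,300 = $147,596.
Annual expense = $147,596 / 4 = $36,899.

$36,899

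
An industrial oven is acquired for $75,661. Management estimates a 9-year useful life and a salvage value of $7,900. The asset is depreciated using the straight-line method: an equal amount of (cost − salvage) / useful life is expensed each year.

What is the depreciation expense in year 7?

$7,529

Depreciable base = $75,661 − $7,900 = $67,761.
Annual expense = $67,761 / 9 = $7,529.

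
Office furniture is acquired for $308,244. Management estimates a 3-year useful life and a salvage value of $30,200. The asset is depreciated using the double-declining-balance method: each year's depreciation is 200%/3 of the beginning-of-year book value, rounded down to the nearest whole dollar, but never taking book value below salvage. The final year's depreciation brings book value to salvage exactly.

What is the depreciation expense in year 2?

$68,498

Depreciable base = $308,244 − $30,200 = $278,044.
Year 1: ⌊$308,244 × 200%/3⌋ = $205,496. Book value $102,748.
Year 2: ⌊$102,748 × 200%/3⌋ = $68,498. Book value $34,250.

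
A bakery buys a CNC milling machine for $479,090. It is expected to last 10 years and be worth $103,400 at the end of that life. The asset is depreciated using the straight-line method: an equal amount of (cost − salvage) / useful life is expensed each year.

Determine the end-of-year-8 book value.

Depreciable base = $479,090 − $103,400 = $375,690.
Annual expense = $375,690 / 10 = $37,569.
End of year 1: book value $441,521.
End of year 2: book value $403,952.
End of year 3: book value $366,383.
End of year 4: book value $328,814.
End of year 5: book value $291,245.
End of year 6: book value $253,676.
End of year 7: book value $216,107.
End of year 8: book value $178,538.

$178,538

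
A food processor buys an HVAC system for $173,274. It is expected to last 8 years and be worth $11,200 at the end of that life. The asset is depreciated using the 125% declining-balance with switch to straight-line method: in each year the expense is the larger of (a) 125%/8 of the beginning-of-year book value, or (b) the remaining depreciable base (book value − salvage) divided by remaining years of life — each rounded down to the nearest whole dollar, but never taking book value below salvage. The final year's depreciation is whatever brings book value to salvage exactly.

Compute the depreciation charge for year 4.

Depreciable base = $173,274 − $11,200 = $162,074.
Year 1: DB = ⌊$173,274 × 125%/8⌋ = $27,074; SL = ⌊$162,074/8⌋ = $20,259 → take DB $27,074. Book value $146,200.
Year 2: DB = ⌊$146,200 × 125%/8⌋ = $22,843; SL = ⌊$135,000/7⌋ = $19,285 → take DB $22,843. Book value $123,357.
Year 3: DB = ⌊$123,357 × 125%/8⌋ = $19,274; SL = ⌊$112,157/6⌋ = $18,692 → take DB $19,274. Book value $104,083.
Year 4: DB = ⌊$104,083 × 125%/8⌋ = $16,262; SL = ⌊$92,883/5⌋ = $18,576 → take SL $18,576. Book value $85,507.

$18,576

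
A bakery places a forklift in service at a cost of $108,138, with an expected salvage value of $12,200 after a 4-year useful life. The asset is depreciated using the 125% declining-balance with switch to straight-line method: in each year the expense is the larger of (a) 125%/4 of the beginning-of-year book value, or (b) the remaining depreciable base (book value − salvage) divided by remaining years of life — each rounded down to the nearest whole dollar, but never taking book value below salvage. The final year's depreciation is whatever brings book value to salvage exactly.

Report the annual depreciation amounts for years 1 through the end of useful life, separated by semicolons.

Depreciable base = $108,138 − $12,200 = $95,938.
Year 1: DB = ⌊$108,138 × 125%/4⌋ = $33,793; SL = ⌊$95,938/4⌋ = $23,984 → take DB $33,793. Book value $74,345.
Year 2: DB = ⌊$74,345 × 125%/4⌋ = $23,232; SL = ⌊$62,145/3⌋ = $20,715 → take DB $23,232. Book value $51,113.
Year 3: DB = ⌊$51,113 × 125%/4⌋ = $15,972; SL = ⌊$38,913/2⌋ = $19,456 → take SL $19,456. Book value $31,657.
Year 4 (final): $31,657 − $12,200 = $19,457. Book value $12,200.

$33,793; $23,232; $19,456; $19,457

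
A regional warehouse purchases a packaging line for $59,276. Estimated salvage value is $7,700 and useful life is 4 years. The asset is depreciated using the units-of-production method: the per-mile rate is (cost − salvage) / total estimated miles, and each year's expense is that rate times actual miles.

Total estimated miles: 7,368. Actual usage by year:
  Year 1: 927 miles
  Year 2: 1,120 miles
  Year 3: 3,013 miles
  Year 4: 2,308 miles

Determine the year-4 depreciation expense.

Depreciable base = $59,276 − $7,700 = $51,576.
Rate = $51,576 / 7,368 miles = $7 per mile.
Year 1: 927 × $7 = $6,489. Book value $52,787.
Year 2: 1,120 × $7 = $7,840. Book value $44,947.
Year 3: 3,013 × $7 = $21,091. Book value $23,856.
Year 4: 2,308 × $7 = $16,156. Book value $7,700.

$16,156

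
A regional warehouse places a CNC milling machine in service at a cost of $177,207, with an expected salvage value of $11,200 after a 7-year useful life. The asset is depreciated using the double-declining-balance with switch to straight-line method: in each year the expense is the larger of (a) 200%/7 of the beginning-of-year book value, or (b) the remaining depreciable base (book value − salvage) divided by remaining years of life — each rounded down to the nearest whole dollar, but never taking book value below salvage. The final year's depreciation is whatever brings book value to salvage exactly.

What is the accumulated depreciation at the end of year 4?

Depreciable base = $177,207 − $11,200 = $166,007.
Year 1: DB = ⌊$177,207 × 200%/7⌋ = $50,630; SL = ⌊$166,007/7⌋ = $23,715 → take DB $50,630. Book value $126,577.
Year 2: DB = ⌊$126,577 × 200%/7⌋ = $36,164; SL = ⌊$115,377/6⌋ = $19,229 → take DB $36,164. Book value $90,413.
Year 3: DB = ⌊$90,413 × 200%/7⌋ = $25,832; SL = ⌊$79,213/5⌋ = $15,842 → take DB $25,832. Book value $64,581.
Year 4: DB = ⌊$64,581 × 200%/7⌋ = $18,451; SL = ⌊$53,381/4⌋ = $13,345 → take DB $18,451. Book value $46,130.
Accumulated through year 4 = $177,207 − $46,130 = $131,077.

$131,077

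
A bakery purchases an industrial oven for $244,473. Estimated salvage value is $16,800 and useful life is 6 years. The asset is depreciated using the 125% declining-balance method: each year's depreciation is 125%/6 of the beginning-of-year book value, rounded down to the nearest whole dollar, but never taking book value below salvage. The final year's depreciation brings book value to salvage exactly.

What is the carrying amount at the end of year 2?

Depreciable base = $244,473 − $16,800 = $227,673.
Year 1: ⌊$244,473 × 125%/6⌋ = $50,931. Book value $193,542.
Year 2: ⌊$193,542 × 125%/6⌋ = $40,321. Book value $153,221.

$153,221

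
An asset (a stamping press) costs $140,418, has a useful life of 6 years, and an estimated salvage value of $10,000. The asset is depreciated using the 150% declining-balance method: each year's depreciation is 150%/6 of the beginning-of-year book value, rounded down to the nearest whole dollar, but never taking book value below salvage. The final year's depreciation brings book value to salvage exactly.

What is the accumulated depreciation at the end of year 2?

Depreciable base = $140,418 − $10,000 = $130,418.
Year 1: ⌊$140,418 × 150%/6⌋ = $35,104. Book value $105,314.
Year 2: ⌊$105,314 × 150%/6⌋ = $26,328. Book value $78,986.
Accumulated through year 2 = $140,418 − $78,986 = $61,432.

$61,432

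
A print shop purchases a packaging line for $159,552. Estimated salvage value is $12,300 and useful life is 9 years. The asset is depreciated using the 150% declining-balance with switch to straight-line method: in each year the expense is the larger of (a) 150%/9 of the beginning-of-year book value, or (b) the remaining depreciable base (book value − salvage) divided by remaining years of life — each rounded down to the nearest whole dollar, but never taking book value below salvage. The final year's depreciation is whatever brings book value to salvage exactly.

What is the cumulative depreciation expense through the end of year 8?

$134,323

Depreciable base = $159,552 − $12,300 = $147,252.
Year 1: DB = ⌊$159,552 × 150%/9⌋ = $26,592; SL = ⌊$147,252/9⌋ = $16,361 → take DB $26,592. Book value $132,960.
Year 2: DB = ⌊$132,960 × 150%/9⌋ = $22,160; SL = ⌊$120,660/8⌋ = $15,082 → take DB $22,160. Book value $110,800.
Year 3: DB = ⌊$110,800 × 150%/9⌋ = $18,466; SL = ⌊$98,500/7⌋ = $14,071 → take DB $18,466. Book value $92,334.
Year 4: DB = ⌊$92,334 × 150%/9⌋ = $15,389; SL = ⌊$80,034/6⌋ = $13,339 → take DB $15,389. Book value $76,945.
Year 5: DB = ⌊$76,945 × 150%/9⌋ = $12,824; SL = ⌊$64,645/5⌋ = $12,929 → take SL $12,929. Book value $64,016.
Year 6: DB = ⌊$64,016 × 150%/9⌋ = $10,669; SL = ⌊$51,716/4⌋ = $12,929 → take SL $12,929. Book value $51,087.
Year 7: DB = ⌊$51,087 × 150%/9⌋ = $8,514; SL = ⌊$38,787/3⌋ = $12,929 → take SL $12,929. Book value $38,158.
Year 8: DB = ⌊$38,158 × 150%/9⌋ = $6,359; SL = ⌊$25,858/2⌋ = $12,929 → take SL $12,929. Book value $25,229.
Accumulated through year 8 = $159,552 − $25,229 = $134,323.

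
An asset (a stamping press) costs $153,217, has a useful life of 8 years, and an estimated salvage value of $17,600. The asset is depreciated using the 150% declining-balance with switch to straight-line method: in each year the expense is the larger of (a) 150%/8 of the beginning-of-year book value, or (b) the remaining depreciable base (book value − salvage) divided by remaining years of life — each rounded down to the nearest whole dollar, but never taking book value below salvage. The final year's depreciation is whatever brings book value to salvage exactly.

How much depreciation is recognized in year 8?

$12,218

Depreciable base = $153,217 − $17,600 = $135,617.
Year 1: DB = ⌊$153,217 × 150%/8⌋ = $28,728; SL = ⌊$135,617/8⌋ = $16,952 → take DB $28,728. Book value $124,489.
Year 2: DB = ⌊$124,489 × 150%/8⌋ = $23,341; SL = ⌊$106,889/7⌋ = $15,269 → take DB $23,341. Book value $101,148.
Year 3: DB = ⌊$101,148 × 150%/8⌋ = $18,965; SL = ⌊$83,548/6⌋ = $13,924 → take DB $18,965. Book value $82,183.
Year 4: DB = ⌊$82,183 × 150%/8⌋ = $15,409; SL = ⌊$64,583/5⌋ = $12,916 → take DB $15,409. Book value $66,774.
Year 5: DB = ⌊$66,774 × 150%/8⌋ = $12,520; SL = ⌊$49,174/4⌋ = $12,293 → take DB $12,520. Book value $54,254.
Year 6: DB = ⌊$54,254 × 150%/8⌋ = $10,172; SL = ⌊$36,654/3⌋ = $12,218 → take SL $12,218. Book value $42,036.
Year 7: DB = ⌊$42,036 × 150%/8⌋ = $7,881; SL = ⌊$24,436/2⌋ = $12,218 → take SL $12,218. Book value $29,818.
Year 8 (final): $29,818 − $17,600 = $12,218. Book value $17,600.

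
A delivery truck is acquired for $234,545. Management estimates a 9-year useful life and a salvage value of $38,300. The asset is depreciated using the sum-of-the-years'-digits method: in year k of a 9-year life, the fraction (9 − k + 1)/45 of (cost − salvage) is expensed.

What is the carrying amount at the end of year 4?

Depreciable base = $234,545 − $38,300 = $196,245.
Sum of the years' digits = 9+8+7+6+5+4+3+2+1 = 45.
Year 1: $196,245 × 9/45 = $39,249. Book value $195,296.
Year 2: $196,245 × 8/45 = $34,888. Book value $160,408.
Year 3: $196,245 × 7/45 = $30,527. Book value $129,881.
Year 4: $196,245 × 6/45 = $26,166. Book value $103,715.

$103,715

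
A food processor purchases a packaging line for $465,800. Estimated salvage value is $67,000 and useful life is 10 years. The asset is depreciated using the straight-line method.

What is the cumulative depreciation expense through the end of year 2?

$79,760

Depreciable base = $465,800 − $67,000 = $398,800.
Annual expense = $398,800 / 10 = $39,880.
End of year 1: book value $425,920.
End of year 2: book value $386,040.
Accumulated through year 2 = $465,800 − $386,040 = $79,760.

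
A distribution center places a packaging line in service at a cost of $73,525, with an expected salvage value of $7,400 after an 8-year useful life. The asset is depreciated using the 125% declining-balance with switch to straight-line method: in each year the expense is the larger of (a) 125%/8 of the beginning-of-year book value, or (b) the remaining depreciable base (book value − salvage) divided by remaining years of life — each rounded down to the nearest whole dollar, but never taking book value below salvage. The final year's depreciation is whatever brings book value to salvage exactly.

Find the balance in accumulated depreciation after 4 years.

$36,712

Depreciable base = $73,525 − $7,400 = $66,125.
Year 1: DB = ⌊$73,525 × 125%/8⌋ = $11,488; SL = ⌊$66,125/8⌋ = $8,265 → take DB $11,488. Book value $62,037.
Year 2: DB = ⌊$62,037 × 125%/8⌋ = $9,693; SL = ⌊$54,637/7⌋ = $7,805 → take DB $9,693. Book value $52,344.
Year 3: DB = ⌊$52,344 × 125%/8⌋ = $8,178; SL = ⌊$44,944/6⌋ = $7,490 → take DB $8,178. Book value $44,166.
Year 4: DB = ⌊$44,166 × 125%/8⌋ = $6,900; SL = ⌊$36,766/5⌋ = $7,353 → take SL $7,353. Book value $36,813.
Accumulated through year 4 = $73,525 − $36,813 = $36,712.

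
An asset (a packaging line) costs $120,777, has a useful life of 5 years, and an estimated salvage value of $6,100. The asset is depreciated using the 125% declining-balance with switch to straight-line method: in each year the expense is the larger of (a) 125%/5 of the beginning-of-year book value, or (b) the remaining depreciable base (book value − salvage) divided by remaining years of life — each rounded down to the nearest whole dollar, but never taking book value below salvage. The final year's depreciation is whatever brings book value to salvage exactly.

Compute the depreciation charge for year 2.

$22,645

Depreciable base = $120,777 − $6,100 = $114,677.
Year 1: DB = ⌊$120,777 × 125%/5⌋ = $30,194; SL = ⌊$114,677/5⌋ = $22,935 → take DB $30,194. Book value $90,583.
Year 2: DB = ⌊$90,583 × 125%/5⌋ = $22,645; SL = ⌊$84,483/4⌋ = $21,120 → take DB $22,645. Book value $67,938.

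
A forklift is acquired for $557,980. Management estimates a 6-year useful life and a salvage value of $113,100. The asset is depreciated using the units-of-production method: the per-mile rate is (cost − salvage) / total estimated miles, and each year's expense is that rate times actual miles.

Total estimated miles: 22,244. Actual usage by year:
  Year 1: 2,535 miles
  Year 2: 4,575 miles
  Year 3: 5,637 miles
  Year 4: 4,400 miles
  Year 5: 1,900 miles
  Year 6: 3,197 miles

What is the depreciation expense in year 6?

Depreciable base = $557,980 − $113,100 = $444,880.
Rate = $444,880 / 22,244 miles = $20 per mile.
Year 1: 2,535 × $20 = $50,700. Book value $507,280.
Year 2: 4,575 × $20 = $91,500. Book value $415,780.
Year 3: 5,637 × $20 = $112,740. Book value $303,040.
Year 4: 4,400 × $20 = $88,000. Book value $215,040.
Year 5: 1,900 × $20 = $38,000. Book value $177,040.
Year 6: 3,197 × $20 = $63,940. Book value $113,100.

$63,940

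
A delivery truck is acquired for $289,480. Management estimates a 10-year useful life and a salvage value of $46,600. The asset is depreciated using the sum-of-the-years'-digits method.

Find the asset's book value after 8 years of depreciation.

Depreciable base = $289,480 − $46,600 = $242,880.
Sum of the years' digits = 10+9+8+7+6+5+4+3+2+1 = 55.
Year 1: $242,880 × 10/55 = $44,160. Book value $245,320.
Year 2: $242,880 × 9/55 = $39,744. Book value $205,576.
Year 3: $242,880 × 8/55 = $35,328. Book value $170,248.
Year 4: $242,880 × 7/55 = $30,912. Book value $139,336.
Year 5: $242,880 × 6/55 = $26,496. Book value $112,840.
Year 6: $242,880 × 5/55 = $22,080. Book value $90,760.
Year 7: $242,880 × 4/55 = $17,664. Book value $73,096.
Year 8: $242,880 × 3/55 = $13,248. Book value $59,848.

$59,848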